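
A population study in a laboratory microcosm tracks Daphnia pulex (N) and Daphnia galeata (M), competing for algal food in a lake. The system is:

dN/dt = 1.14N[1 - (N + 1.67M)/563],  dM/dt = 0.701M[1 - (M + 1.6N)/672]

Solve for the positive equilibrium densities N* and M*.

N* ≈ 334, M* ≈ 137

Setting both brackets to zero gives the nullclines N + 1.67M = 563 and 1.6N + M = 672.
Substituting M = 672 - 1.6N into the first: N(1 - 1.67·1.6) = 563 - 1.67·672.
So N* = -559/-1.67 = 334, and then M* = 672 - 1.6·334 = 137.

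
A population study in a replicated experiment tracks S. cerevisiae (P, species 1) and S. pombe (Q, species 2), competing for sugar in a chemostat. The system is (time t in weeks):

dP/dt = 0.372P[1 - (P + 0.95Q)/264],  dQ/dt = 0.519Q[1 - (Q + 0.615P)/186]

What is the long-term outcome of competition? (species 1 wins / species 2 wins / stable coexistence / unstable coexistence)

Compare the nullcline intercepts: K1/α12 = 264/0.95 = 278 > K2 = 186; K2/α21 = 186/0.615 = 302 > K1 = 264.
Since both inequalities hold, each species can invade when rare, so the interior equilibrium is stable.

stable coexistence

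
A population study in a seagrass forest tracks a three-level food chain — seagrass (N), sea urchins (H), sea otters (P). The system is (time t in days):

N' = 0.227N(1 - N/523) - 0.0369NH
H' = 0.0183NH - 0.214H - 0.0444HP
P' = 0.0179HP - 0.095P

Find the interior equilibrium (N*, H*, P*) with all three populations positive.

N* ≈ 71.8, H* ≈ 5.31, P* ≈ 24.8

From dP/dt = 0: 0.0179H* = 0.095, so H* = 5.31.
From dN/dt = 0: 0.227(1 - N*/523) = 0.0369·5.31, giving N* = 523·(1 - 0.863) = 71.8.
From dH/dt = 0: 0.0183·71.8 - 0.214 = 0.0444P*, so P* = 1.1/0.0444 = 24.8.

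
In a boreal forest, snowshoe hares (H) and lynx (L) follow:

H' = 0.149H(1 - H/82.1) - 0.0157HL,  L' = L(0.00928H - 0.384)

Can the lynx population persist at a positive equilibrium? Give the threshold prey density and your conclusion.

The predator equation gives dL/dt > 0 only when H > 0.384/0.00928 = 41.4.
Without the predator, H → K = 82.1. Since 82.1 > 41.4, the predator can invade and persist.

Threshold H = 41.4; K > 41.4, so yes, the predator persists.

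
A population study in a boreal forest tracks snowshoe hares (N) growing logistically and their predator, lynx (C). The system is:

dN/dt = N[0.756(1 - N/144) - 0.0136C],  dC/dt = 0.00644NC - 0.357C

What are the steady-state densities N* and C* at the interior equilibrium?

N* ≈ 55.4, C* ≈ 34.2

From dC/dt = 0 with C > 0: 0.00644N* = 0.357, so N* = 55.4.
Substitute into dN/dt = 0: 0.756(1 - 55.4/144) = 0.0136C*.
The bracket is 0.615, giving C* = 0.465/0.0136 = 34.2.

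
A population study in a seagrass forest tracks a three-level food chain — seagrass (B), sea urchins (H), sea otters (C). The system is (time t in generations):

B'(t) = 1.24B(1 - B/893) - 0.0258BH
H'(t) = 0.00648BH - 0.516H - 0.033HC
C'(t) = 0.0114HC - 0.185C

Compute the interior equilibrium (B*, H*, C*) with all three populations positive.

From dC/dt = 0: 0.0114H* = 0.185, so H* = 16.2.
From dB/dt = 0: 1.24(1 - B*/893) = 0.0258·16.2, giving B* = 893·(1 - 0.338) = 591.
From dH/dt = 0: 0.00648·591 - 0.516 = 0.033C*, so C* = 3.32/0.033 = 101.

B* ≈ 591, H* ≈ 16.2, C* ≈ 101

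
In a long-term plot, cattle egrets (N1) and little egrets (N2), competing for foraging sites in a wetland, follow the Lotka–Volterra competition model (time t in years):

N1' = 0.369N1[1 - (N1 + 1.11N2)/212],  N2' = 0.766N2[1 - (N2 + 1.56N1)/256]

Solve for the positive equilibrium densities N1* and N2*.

N1* ≈ 98.6, N2* ≈ 102

Setting both brackets to zero gives the nullclines N1 + 1.11N2 = 212 and 1.56N1 + N2 = 256.
Substituting N2 = 256 - 1.56N1 into the first: N1(1 - 1.11·1.56) = 212 - 1.11·256.
So N1* = -72.2/-0.732 = 98.6, and then N2* = 256 - 1.56·98.6 = 102.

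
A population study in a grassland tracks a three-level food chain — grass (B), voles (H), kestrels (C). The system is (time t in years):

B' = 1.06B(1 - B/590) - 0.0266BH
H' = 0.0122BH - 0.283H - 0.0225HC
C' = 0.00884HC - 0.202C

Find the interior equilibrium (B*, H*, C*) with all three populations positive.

B* ≈ 252, H* ≈ 22.9, C* ≈ 124

From dC/dt = 0: 0.00884H* = 0.202, so H* = 22.9.
From dB/dt = 0: 1.06(1 - B*/590) = 0.0266·22.9, giving B* = 590·(1 - 0.573) = 252.
From dH/dt = 0: 0.0122·252 - 0.283 = 0.0225C*, so C* = 2.79/0.0225 = 124.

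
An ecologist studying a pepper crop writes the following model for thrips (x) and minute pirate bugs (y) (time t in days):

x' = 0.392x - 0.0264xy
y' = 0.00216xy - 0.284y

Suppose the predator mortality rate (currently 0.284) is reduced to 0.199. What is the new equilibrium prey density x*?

At the interior fixed point, setting dy/dt = 0 with y > 0 fixes x* = (predator death rate)/(xy coefficient) — independent of the other coefficients.
With the change, x* = 0.199/0.00216 = 92.1; it falls from 131.

x* ≈ 92.1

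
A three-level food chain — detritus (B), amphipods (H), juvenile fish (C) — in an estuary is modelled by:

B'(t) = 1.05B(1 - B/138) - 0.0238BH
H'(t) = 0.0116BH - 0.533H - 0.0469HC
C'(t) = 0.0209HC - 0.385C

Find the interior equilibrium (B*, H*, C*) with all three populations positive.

B* ≈ 80.4, H* ≈ 18.4, C* ≈ 8.52

From dC/dt = 0: 0.0209H* = 0.385, so H* = 18.4.
From dB/dt = 0: 1.05(1 - B*/138) = 0.0238·18.4, giving B* = 138·(1 - 0.418) = 80.4.
From dH/dt = 0: 0.0116·80.4 - 0.533 = 0.0469C*, so C* = 0.399/0.0469 = 8.52.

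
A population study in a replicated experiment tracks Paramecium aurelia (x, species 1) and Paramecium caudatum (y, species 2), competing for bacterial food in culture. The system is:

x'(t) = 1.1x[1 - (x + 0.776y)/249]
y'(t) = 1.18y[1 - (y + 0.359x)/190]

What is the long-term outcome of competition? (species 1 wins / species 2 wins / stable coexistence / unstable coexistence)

stable coexistence

Compare the nullcline intercepts: K1/α12 = 249/0.776 = 321 > K2 = 190; K2/α21 = 190/0.359 = 529 > K1 = 249.
Since both inequalities hold, each species can invade when rare, so the interior equilibrium is stable.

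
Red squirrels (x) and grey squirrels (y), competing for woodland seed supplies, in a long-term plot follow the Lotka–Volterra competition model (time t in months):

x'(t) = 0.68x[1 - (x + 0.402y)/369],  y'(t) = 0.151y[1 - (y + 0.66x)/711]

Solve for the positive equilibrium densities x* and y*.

x* ≈ 113, y* ≈ 636

Setting both brackets to zero gives the nullclines x + 0.402y = 369 and 0.66x + y = 711.
Substituting y = 711 - 0.66x into the first: x(1 - 0.402·0.66) = 369 - 0.402·711.
So x* = 83.2/0.735 = 113, and then y* = 711 - 0.66·113 = 636.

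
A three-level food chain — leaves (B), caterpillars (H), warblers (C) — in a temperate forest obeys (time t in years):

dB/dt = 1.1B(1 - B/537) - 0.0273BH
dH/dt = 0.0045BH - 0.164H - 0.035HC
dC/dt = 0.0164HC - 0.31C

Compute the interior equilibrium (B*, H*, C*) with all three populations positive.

B* ≈ 285, H* ≈ 18.9, C* ≈ 32

From dC/dt = 0: 0.0164H* = 0.31, so H* = 18.9.
From dB/dt = 0: 1.1(1 - B*/537) = 0.0273·18.9, giving B* = 537·(1 - 0.469) = 285.
From dH/dt = 0: 0.0045·285 - 0.164 = 0.035C*, so C* = 1.12/0.035 = 32.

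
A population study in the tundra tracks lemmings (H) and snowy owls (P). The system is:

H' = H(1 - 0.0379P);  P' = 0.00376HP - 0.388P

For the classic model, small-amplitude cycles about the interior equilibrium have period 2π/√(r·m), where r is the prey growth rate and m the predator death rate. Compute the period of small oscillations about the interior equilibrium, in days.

T ≈ 10.1 days

Here r = 1 and m = 0.388, so r·m = 0.388.
ω = √0.388 = 0.623 per day, hence T = 2π/ω ≈ 10.1 days.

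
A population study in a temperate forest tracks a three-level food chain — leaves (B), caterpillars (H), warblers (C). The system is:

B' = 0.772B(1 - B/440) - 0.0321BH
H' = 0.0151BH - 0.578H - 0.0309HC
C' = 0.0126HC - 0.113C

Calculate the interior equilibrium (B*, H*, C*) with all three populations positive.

B* ≈ 276, H* ≈ 8.97, C* ≈ 116

From dC/dt = 0: 0.0126H* = 0.113, so H* = 8.97.
From dB/dt = 0: 0.772(1 - B*/440) = 0.0321·8.97, giving B* = 440·(1 - 0.373) = 276.
From dH/dt = 0: 0.0151·276 - 0.578 = 0.0309C*, so C* = 3.59/0.0309 = 116.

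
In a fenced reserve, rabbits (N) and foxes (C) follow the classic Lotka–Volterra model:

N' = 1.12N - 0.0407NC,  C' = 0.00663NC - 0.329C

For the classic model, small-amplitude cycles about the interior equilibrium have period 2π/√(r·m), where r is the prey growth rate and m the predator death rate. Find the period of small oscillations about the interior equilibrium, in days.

T ≈ 10.4 days

Here r = 1.12 and m = 0.329, so r·m = 0.368.
ω = √0.368 = 0.607 per day, hence T = 2π/ω ≈ 10.4 days.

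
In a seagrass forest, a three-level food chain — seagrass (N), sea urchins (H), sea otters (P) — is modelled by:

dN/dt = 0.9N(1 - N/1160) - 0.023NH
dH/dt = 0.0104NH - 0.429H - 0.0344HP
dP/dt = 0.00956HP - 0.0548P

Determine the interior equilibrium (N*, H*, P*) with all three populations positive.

From dP/dt = 0: 0.00956H* = 0.0548, so H* = 5.73.
From dN/dt = 0: 0.9(1 - N*/1160) = 0.023·5.73, giving N* = 1160·(1 - 0.146) = 990.
From dH/dt = 0: 0.0104·990 - 0.429 = 0.0344P*, so P* = 9.87/0.0344 = 287.

N* ≈ 990, H* ≈ 5.73, P* ≈ 287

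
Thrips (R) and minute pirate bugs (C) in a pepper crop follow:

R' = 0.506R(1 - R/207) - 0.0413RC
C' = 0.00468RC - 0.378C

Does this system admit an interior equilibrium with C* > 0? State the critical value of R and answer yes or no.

The predator equation gives dC/dt > 0 only when R > 0.378/0.00468 = 80.8.
Without the predator, R → K = 207. Since 207 > 80.8, the predator can invade and persist.

Threshold R = 80.8; K > 80.8, so yes, the predator persists.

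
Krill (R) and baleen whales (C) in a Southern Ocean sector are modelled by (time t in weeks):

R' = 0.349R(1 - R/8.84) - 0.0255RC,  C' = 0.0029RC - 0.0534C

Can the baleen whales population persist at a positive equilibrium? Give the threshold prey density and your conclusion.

The predator equation gives dC/dt > 0 only when R > 0.0534/0.0029 = 18.4.
Without the predator, R → K = 8.84. Since 8.84 < 18.4, the predator cannot invade.

Threshold R = 18.4; K < 18.4, so no, the predator goes extinct.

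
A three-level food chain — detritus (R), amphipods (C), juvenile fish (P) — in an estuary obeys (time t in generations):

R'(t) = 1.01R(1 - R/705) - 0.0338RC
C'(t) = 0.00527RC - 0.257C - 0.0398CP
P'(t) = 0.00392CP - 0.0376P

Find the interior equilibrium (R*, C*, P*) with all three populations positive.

From dP/dt = 0: 0.00392C* = 0.0376, so C* = 9.59.
From dR/dt = 0: 1.01(1 - R*/705) = 0.0338·9.59, giving R* = 705·(1 - 0.321) = 479.
From dC/dt = 0: 0.00527·479 - 0.257 = 0.0398P*, so P* = 2.27/0.0398 = 56.9.

R* ≈ 479, C* ≈ 9.59, P* ≈ 56.9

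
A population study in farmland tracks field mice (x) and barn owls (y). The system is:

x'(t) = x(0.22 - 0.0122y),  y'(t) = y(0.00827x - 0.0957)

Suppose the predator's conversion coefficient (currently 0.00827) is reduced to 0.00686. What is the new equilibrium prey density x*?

x* ≈ 14

At the interior fixed point, setting dy/dt = 0 with y > 0 fixes x* = (predator death rate)/(xy coefficient) — independent of the other coefficients.
With the change, x* = 0.0957/0.00686 = 14; it rises from 11.6.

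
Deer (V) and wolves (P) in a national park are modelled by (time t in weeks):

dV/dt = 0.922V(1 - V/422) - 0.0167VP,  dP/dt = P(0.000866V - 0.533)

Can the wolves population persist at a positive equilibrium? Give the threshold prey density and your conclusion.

Threshold V = 615; K < 615, so no, the predator goes extinct.

The predator equation gives dP/dt > 0 only when V > 0.533/0.000866 = 615.
Without the predator, V → K = 422. Since 422 < 615, the predator cannot invade.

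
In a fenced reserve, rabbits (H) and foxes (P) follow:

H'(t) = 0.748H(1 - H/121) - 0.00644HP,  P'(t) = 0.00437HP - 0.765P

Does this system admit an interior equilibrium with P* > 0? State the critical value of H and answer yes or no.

The predator equation gives dP/dt > 0 only when H > 0.765/0.00437 = 175.
Without the predator, H → K = 121. Since 121 < 175, the predator cannot invade.

Threshold H = 175; K < 175, so no, the predator goes extinct.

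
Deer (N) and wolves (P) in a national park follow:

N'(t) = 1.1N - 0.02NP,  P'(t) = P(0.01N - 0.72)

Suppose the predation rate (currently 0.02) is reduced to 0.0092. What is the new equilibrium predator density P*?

At the interior fixed point, setting dN/dt = 0 with N > 0 fixes P* = (prey growth rate)/(NP coefficient) — independent of the other coefficients.
With the change, P* = 1.1/0.0092 = 120; it rises from 55.

P* ≈ 120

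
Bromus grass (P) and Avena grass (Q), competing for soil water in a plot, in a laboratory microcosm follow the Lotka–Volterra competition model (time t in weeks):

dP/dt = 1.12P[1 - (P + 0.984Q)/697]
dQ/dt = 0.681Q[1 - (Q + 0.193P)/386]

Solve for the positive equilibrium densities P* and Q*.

Setting both brackets to zero gives the nullclines P + 0.984Q = 697 and 0.193P + Q = 386.
Substituting Q = 386 - 0.193P into the first: P(1 - 0.984·0.193) = 697 - 0.984·386.
So P* = 317/0.81 = 392, and then Q* = 386 - 0.193·392 = 310.

P* ≈ 392, Q* ≈ 310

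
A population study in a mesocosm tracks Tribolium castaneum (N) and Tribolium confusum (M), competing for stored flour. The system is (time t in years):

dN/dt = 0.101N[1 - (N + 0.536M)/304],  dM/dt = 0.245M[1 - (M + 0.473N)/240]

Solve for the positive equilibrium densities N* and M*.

Setting both brackets to zero gives the nullclines N + 0.536M = 304 and 0.473N + M = 240.
Substituting M = 240 - 0.473N into the first: N(1 - 0.536·0.473) = 304 - 0.536·240.
So N* = 175/0.746 = 235, and then M* = 240 - 0.473·235 = 129.

N* ≈ 235, M* ≈ 129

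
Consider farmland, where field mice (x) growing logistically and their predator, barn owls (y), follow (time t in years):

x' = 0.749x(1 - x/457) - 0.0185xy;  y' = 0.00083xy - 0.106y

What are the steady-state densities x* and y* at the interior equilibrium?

x* ≈ 128, y* ≈ 29.2

From dy/dt = 0 with y > 0: 0.00083x* = 0.106, so x* = 128.
Substitute into dx/dt = 0: 0.749(1 - 128/457) = 0.0185y*.
The bracket is 0.721, giving y* = 0.54/0.0185 = 29.2.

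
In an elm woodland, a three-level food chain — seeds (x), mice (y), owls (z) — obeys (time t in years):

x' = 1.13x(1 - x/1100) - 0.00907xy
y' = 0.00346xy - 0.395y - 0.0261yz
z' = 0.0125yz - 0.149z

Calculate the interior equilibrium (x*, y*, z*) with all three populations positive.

From dz/dt = 0: 0.0125y* = 0.149, so y* = 11.9.
From dx/dt = 0: 1.13(1 - x*/1100) = 0.00907·11.9, giving x* = 1100·(1 - 0.0957) = 995.
From dy/dt = 0: 0.00346·995 - 0.395 = 0.0261z*, so z* = 3.05/0.0261 = 117.

x* ≈ 995, y* ≈ 11.9, z* ≈ 117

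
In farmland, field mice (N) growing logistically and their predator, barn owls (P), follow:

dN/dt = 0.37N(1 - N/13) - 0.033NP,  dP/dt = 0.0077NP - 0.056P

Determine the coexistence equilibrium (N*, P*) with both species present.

N* ≈ 7.27, P* ≈ 4.94

From dP/dt = 0 with P > 0: 0.0077N* = 0.056, so N* = 7.27.
Substitute into dN/dt = 0: 0.37(1 - 7.27/13) = 0.033P*.
The bracket is 0.441, giving P* = 0.163/0.033 = 4.94.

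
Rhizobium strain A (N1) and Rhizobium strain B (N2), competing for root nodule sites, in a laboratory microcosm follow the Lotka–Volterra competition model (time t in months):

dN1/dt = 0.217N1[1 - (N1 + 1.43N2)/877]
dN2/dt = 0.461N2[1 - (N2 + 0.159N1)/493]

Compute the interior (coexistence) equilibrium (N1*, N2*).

N1* ≈ 223, N2* ≈ 458

Setting both brackets to zero gives the nullclines N1 + 1.43N2 = 877 and 0.159N1 + N2 = 493.
Substituting N2 = 493 - 0.159N1 into the first: N1(1 - 1.43·0.159) = 877 - 1.43·493.
So N1* = 172/0.773 = 223, and then N2* = 493 - 0.159·223 = 458.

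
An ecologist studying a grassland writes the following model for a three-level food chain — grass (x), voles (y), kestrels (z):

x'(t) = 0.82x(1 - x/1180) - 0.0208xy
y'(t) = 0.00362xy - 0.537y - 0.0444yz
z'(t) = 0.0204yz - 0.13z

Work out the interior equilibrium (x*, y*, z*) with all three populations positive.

x* ≈ 989, y* ≈ 6.37, z* ≈ 68.6

From dz/dt = 0: 0.0204y* = 0.13, so y* = 6.37.
From dx/dt = 0: 0.82(1 - x*/1180) = 0.0208·6.37, giving x* = 1180·(1 - 0.162) = 989.
From dy/dt = 0: 0.00362·989 - 0.537 = 0.0444z*, so z* = 3.04/0.0444 = 68.6.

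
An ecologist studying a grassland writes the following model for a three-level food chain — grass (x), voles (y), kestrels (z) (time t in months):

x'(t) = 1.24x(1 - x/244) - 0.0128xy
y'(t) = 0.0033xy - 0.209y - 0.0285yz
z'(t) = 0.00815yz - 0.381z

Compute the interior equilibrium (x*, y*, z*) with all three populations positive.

x* ≈ 126, y* ≈ 46.7, z* ≈ 7.29

From dz/dt = 0: 0.00815y* = 0.381, so y* = 46.7.
From dx/dt = 0: 1.24(1 - x*/244) = 0.0128·46.7, giving x* = 244·(1 - 0.483) = 126.
From dy/dt = 0: 0.0033·126 - 0.209 = 0.0285z*, so z* = 0.208/0.0285 = 7.29.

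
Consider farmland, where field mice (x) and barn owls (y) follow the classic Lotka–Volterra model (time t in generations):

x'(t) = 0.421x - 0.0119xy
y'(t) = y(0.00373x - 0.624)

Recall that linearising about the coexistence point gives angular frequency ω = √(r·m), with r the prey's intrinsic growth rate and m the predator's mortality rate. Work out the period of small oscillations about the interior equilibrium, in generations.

Here r = 0.421 and m = 0.624, so r·m = 0.263.
ω = √0.263 = 0.513 per generation, hence T = 2π/ω ≈ 12.3 generations.

T ≈ 12.3 generations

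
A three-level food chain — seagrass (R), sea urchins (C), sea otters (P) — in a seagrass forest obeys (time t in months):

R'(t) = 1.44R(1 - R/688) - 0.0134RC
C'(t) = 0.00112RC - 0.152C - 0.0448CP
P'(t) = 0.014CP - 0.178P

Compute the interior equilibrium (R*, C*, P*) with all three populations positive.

From dP/dt = 0: 0.014C* = 0.178, so C* = 12.7.
From dR/dt = 0: 1.44(1 - R*/688) = 0.0134·12.7, giving R* = 688·(1 - 0.118) = 607.
From dC/dt = 0: 0.00112·607 - 0.152 = 0.0448P*, so P* = 0.527/0.0448 = 11.8.

R* ≈ 607, C* ≈ 12.7, P* ≈ 11.8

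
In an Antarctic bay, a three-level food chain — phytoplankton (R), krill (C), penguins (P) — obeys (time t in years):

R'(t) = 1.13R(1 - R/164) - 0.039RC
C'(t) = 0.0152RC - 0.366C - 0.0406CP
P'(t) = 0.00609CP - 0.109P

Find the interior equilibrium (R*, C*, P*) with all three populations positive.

R* ≈ 62.7, C* ≈ 17.9, P* ≈ 14.5

From dP/dt = 0: 0.00609C* = 0.109, so C* = 17.9.
From dR/dt = 0: 1.13(1 - R*/164) = 0.039·17.9, giving R* = 164·(1 - 0.618) = 62.7.
From dC/dt = 0: 0.0152·62.7 - 0.366 = 0.0406P*, so P* = 0.587/0.0406 = 14.5.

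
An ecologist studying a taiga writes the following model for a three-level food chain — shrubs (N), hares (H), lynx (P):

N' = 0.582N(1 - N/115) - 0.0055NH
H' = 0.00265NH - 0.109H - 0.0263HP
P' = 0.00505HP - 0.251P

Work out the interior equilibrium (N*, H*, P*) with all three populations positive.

From dP/dt = 0: 0.00505H* = 0.251, so H* = 49.7.
From dN/dt = 0: 0.582(1 - N*/115) = 0.0055·49.7, giving N* = 115·(1 - 0.47) = 61.
From dH/dt = 0: 0.00265·61 - 0.109 = 0.0263P*, so P* = 0.0526/0.0263 = 2.

N* ≈ 61, H* ≈ 49.7, P* ≈ 2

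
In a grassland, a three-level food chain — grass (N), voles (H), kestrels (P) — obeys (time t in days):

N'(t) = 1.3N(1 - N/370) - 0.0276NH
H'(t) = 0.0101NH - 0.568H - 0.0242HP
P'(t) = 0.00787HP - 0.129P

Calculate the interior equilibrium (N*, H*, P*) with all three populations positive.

From dP/dt = 0: 0.00787H* = 0.129, so H* = 16.4.
From dN/dt = 0: 1.3(1 - N*/370) = 0.0276·16.4, giving N* = 370·(1 - 0.348) = 241.
From dH/dt = 0: 0.0101·241 - 0.568 = 0.0242P*, so P* = 1.87/0.0242 = 77.2.

N* ≈ 241, H* ≈ 16.4, P* ≈ 77.2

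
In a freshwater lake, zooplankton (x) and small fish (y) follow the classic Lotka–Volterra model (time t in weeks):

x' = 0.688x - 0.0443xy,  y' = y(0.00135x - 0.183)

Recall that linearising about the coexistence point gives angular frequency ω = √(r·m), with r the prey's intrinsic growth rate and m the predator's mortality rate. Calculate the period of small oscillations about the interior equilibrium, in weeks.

T ≈ 17.7 weeks

Here r = 0.688 and m = 0.183, so r·m = 0.126.
ω = √0.126 = 0.355 per week, hence T = 2π/ω ≈ 17.7 weeks.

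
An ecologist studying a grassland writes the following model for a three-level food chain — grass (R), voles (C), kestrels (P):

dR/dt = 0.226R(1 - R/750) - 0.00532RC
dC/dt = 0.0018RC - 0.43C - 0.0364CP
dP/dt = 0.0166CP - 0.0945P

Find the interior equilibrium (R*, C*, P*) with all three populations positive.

R* ≈ 649, C* ≈ 5.69, P* ≈ 20.3

From dP/dt = 0: 0.0166C* = 0.0945, so C* = 5.69.
From dR/dt = 0: 0.226(1 - R*/750) = 0.00532·5.69, giving R* = 750·(1 - 0.134) = 649.
From dC/dt = 0: 0.0018·649 - 0.43 = 0.0364P*, so P* = 0.739/0.0364 = 20.3.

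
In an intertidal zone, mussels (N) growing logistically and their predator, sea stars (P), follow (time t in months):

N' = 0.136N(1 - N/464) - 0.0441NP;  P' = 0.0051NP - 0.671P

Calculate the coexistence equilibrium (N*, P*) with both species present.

From dP/dt = 0 with P > 0: 0.0051N* = 0.671, so N* = 132.
Substitute into dN/dt = 0: 0.136(1 - 132/464) = 0.0441P*.
The bracket is 0.716, giving P* = 0.0974/0.0441 = 2.21.

N* ≈ 132, P* ≈ 2.21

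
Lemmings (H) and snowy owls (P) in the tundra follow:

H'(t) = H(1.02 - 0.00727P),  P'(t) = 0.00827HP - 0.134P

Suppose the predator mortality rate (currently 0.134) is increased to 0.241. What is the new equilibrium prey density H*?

At the interior fixed point, setting dP/dt = 0 with P > 0 fixes H* = (predator death rate)/(HP coefficient) — independent of the other coefficients.
With the change, H* = 0.241/0.00827 = 29.1; it rises from 16.2.

H* ≈ 29.1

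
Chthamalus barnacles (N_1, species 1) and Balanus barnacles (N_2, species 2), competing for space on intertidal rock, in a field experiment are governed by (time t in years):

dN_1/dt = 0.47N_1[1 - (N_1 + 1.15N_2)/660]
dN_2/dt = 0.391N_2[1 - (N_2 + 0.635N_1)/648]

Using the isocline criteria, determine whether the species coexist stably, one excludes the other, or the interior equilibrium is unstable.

Compare the nullcline intercepts: K1/α12 = 660/1.15 = 574 < K2 = 648; K2/α21 = 648/0.635 = 1020 > K1 = 660.
Since the inequalities point opposite ways, species 2 can invade but species 1 cannot.

species 2 excludes species 1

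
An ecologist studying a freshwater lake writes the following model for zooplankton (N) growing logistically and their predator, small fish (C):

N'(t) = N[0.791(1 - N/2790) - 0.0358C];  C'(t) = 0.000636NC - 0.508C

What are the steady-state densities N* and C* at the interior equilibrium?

From dC/dt = 0 with C > 0: 0.000636N* = 0.508, so N* = 799.
Substitute into dN/dt = 0: 0.791(1 - 799/2790) = 0.0358C*.
The bracket is 0.714, giving C* = 0.565/0.0358 = 15.8.

N* ≈ 799, C* ≈ 15.8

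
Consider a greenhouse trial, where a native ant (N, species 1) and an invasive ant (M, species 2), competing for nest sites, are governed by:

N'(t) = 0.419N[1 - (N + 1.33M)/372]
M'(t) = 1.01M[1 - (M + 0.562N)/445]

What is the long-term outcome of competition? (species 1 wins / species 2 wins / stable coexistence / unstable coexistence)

Compare the nullcline intercepts: K1/α12 = 372/1.33 = 280 < K2 = 445; K2/α21 = 445/0.562 = 792 > K1 = 372.
Since the inequalities point opposite ways, species 2 can invade but species 1 cannot.

species 2 excludes species 1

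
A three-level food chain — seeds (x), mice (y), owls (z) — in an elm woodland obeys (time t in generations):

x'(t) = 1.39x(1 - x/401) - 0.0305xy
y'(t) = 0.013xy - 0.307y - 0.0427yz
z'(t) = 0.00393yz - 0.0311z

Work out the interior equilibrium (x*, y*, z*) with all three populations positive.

x* ≈ 331, y* ≈ 7.91, z* ≈ 93.7

From dz/dt = 0: 0.00393y* = 0.0311, so y* = 7.91.
From dx/dt = 0: 1.39(1 - x*/401) = 0.0305·7.91, giving x* = 401·(1 - 0.174) = 331.
From dy/dt = 0: 0.013·331 - 0.307 = 0.0427z*, so z* = 4/0.0427 = 93.7.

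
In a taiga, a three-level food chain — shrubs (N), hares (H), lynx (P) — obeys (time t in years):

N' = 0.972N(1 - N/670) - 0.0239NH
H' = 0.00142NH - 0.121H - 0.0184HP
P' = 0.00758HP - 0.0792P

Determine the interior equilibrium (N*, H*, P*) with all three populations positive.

From dP/dt = 0: 0.00758H* = 0.0792, so H* = 10.4.
From dN/dt = 0: 0.972(1 - N*/670) = 0.0239·10.4, giving N* = 670·(1 - 0.257) = 498.
From dH/dt = 0: 0.00142·498 - 0.121 = 0.0184P*, so P* = 0.586/0.0184 = 31.8.

N* ≈ 498, H* ≈ 10.4, P* ≈ 31.8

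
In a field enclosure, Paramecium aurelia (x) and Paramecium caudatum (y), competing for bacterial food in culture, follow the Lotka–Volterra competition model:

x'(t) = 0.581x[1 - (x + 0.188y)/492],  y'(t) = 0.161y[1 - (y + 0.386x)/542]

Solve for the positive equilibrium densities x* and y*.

Setting both brackets to zero gives the nullclines x + 0.188y = 492 and 0.386x + y = 542.
Substituting y = 542 - 0.386x into the first: x(1 - 0.188·0.386) = 492 - 0.188·542.
So x* = 390/0.927 = 421, and then y* = 542 - 0.386·421 = 380.

x* ≈ 421, y* ≈ 380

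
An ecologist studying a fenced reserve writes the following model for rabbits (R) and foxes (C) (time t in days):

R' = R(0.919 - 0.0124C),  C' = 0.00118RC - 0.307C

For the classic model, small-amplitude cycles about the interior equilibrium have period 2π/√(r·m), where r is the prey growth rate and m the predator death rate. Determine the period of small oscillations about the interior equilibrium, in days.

T ≈ 11.8 days

Here r = 0.919 and m = 0.307, so r·m = 0.282.
ω = √0.282 = 0.531 per day, hence T = 2π/ω ≈ 11.8 days.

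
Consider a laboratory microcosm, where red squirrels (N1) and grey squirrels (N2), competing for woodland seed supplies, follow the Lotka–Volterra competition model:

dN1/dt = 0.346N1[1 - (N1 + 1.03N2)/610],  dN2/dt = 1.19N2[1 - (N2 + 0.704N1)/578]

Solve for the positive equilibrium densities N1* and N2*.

N1* ≈ 53.3, N2* ≈ 540

Setting both brackets to zero gives the nullclines N1 + 1.03N2 = 610 and 0.704N1 + N2 = 578.
Substituting N2 = 578 - 0.704N1 into the first: N1(1 - 1.03·0.704) = 610 - 1.03·578.
So N1* = 14.7/0.275 = 53.3, and then N2* = 578 - 0.704·53.3 = 540.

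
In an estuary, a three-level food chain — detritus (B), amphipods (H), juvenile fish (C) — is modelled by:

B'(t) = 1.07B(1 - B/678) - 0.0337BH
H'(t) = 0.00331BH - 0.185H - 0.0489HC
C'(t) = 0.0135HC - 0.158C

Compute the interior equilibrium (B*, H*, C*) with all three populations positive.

B* ≈ 428, H* ≈ 11.7, C* ≈ 25.2

From dC/dt = 0: 0.0135H* = 0.158, so H* = 11.7.
From dB/dt = 0: 1.07(1 - B*/678) = 0.0337·11.7, giving B* = 678·(1 - 0.369) = 428.
From dH/dt = 0: 0.00331·428 - 0.185 = 0.0489C*, so C* = 1.23/0.0489 = 25.2.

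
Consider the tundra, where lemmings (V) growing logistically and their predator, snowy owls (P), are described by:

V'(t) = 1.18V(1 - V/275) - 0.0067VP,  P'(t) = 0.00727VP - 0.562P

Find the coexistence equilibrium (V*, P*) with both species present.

From dP/dt = 0 with P > 0: 0.00727V* = 0.562, so V* = 77.3.
Substitute into dV/dt = 0: 1.18(1 - 77.3/275) = 0.0067P*.
The bracket is 0.719, giving P* = 0.848/0.0067 = 127.

V* ≈ 77.3, P* ≈ 127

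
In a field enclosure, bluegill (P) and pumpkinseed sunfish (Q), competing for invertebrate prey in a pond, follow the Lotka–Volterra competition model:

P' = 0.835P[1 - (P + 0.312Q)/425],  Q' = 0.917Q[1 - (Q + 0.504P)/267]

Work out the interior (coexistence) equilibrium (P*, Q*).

P* ≈ 405, Q* ≈ 62.7

Setting both brackets to zero gives the nullclines P + 0.312Q = 425 and 0.504P + Q = 267.
Substituting Q = 267 - 0.504P into the first: P(1 - 0.312·0.504) = 425 - 0.312·267.
So P* = 342/0.843 = 405, and then Q* = 267 - 0.504·405 = 62.7.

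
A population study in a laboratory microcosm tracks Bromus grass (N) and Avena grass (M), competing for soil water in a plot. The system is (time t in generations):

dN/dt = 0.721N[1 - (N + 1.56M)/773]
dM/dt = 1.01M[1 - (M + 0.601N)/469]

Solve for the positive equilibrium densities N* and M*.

N* ≈ 662, M* ≈ 70.9

Setting both brackets to zero gives the nullclines N + 1.56M = 773 and 0.601N + M = 469.
Substituting M = 469 - 0.601N into the first: N(1 - 1.56·0.601) = 773 - 1.56·469.
So N* = 41.4/0.0624 = 662, and then M* = 469 - 0.601·662 = 70.9.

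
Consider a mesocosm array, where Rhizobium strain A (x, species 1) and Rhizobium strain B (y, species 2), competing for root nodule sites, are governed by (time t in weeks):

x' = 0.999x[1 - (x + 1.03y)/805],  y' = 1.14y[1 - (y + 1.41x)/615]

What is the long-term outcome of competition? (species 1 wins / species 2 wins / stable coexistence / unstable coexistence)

species 1 excludes species 2

Compare the nullcline intercepts: K1/α12 = 805/1.03 = 782 > K2 = 615; K2/α21 = 615/1.41 = 436 < K1 = 805.
Since the inequalities point opposite ways, species 1 can invade but species 2 cannot.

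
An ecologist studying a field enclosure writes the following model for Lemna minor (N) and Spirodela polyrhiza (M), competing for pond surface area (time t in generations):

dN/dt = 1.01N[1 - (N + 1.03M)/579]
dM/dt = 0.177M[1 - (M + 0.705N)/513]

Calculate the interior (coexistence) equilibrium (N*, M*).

N* ≈ 185, M* ≈ 383

Setting both brackets to zero gives the nullclines N + 1.03M = 579 and 0.705N + M = 513.
Substituting M = 513 - 0.705N into the first: N(1 - 1.03·0.705) = 579 - 1.03·513.
So N* = 50.6/0.274 = 185, and then M* = 513 - 0.705·185 = 383.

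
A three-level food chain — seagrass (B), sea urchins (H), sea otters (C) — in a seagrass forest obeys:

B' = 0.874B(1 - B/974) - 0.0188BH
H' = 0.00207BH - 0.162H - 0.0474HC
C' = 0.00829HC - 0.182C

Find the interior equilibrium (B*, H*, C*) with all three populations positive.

From dC/dt = 0: 0.00829H* = 0.182, so H* = 22.
From dB/dt = 0: 0.874(1 - B*/974) = 0.0188·22, giving B* = 974·(1 - 0.472) = 514.
From dH/dt = 0: 0.00207·514 - 0.162 = 0.0474C*, so C* = 0.902/0.0474 = 19.

B* ≈ 514, H* ≈ 22, C* ≈ 19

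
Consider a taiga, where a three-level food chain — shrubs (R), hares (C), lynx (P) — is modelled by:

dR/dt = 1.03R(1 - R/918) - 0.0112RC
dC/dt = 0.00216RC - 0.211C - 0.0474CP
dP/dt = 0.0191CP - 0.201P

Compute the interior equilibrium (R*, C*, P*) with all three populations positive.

R* ≈ 813, C* ≈ 10.5, P* ≈ 32.6

From dP/dt = 0: 0.0191C* = 0.201, so C* = 10.5.
From dR/dt = 0: 1.03(1 - R*/918) = 0.0112·10.5, giving R* = 918·(1 - 0.114) = 813.
From dC/dt = 0: 0.00216·813 - 0.211 = 0.0474P*, so P* = 1.54/0.0474 = 32.6.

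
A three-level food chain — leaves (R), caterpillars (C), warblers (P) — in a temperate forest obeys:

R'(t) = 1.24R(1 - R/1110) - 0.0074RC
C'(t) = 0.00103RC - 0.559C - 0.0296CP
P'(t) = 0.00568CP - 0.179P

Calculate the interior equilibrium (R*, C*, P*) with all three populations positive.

R* ≈ 901, C* ≈ 31.5, P* ≈ 12.5

From dP/dt = 0: 0.00568C* = 0.179, so C* = 31.5.
From dR/dt = 0: 1.24(1 - R*/1110) = 0.0074·31.5, giving R* = 1110·(1 - 0.188) = 901.
From dC/dt = 0: 0.00103·901 - 0.559 = 0.0296P*, so P* = 0.369/0.0296 = 12.5.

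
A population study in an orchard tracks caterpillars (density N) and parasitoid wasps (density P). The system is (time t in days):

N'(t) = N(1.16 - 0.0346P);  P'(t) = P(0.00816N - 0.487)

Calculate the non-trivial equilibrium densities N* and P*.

Set dP/dt = 0 with P > 0: 0.00816N - 0.487 = 0, so N* = 0.487/0.00816 = 59.7.
Set dN/dt = 0 with N > 0: 1.16 - 0.0346P = 0, so P* = 1.16/0.0346 = 33.5.

N* ≈ 59.7, P* ≈ 33.5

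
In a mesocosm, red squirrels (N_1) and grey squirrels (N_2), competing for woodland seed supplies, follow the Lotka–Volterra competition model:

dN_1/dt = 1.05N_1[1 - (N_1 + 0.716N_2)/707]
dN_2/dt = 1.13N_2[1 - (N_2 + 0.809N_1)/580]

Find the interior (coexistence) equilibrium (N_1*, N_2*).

Setting both brackets to zero gives the nullclines N_1 + 0.716N_2 = 707 and 0.809N_1 + N_2 = 580.
Substituting N_2 = 580 - 0.809N_1 into the first: N_1(1 - 0.716·0.809) = 707 - 0.716·580.
So N_1* = 292/0.421 = 693, and then N_2* = 580 - 0.809·693 = 19.1.

N_1* ≈ 693, N_2* ≈ 19.1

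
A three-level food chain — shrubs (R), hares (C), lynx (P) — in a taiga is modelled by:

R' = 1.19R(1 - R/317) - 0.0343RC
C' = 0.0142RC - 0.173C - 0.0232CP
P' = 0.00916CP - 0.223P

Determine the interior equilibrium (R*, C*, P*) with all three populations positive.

R* ≈ 94.6, C* ≈ 24.3, P* ≈ 50.4

From dP/dt = 0: 0.00916C* = 0.223, so C* = 24.3.
From dR/dt = 0: 1.19(1 - R*/317) = 0.0343·24.3, giving R* = 317·(1 - 0.702) = 94.6.
From dC/dt = 0: 0.0142·94.6 - 0.173 = 0.0232P*, so P* = 1.17/0.0232 = 50.4.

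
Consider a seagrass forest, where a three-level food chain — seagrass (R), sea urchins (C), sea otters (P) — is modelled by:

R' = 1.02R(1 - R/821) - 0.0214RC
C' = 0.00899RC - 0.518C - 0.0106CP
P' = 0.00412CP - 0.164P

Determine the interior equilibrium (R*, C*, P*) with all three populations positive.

R* ≈ 135, C* ≈ 39.8, P* ≈ 65.9

From dP/dt = 0: 0.00412C* = 0.164, so C* = 39.8.
From dR/dt = 0: 1.02(1 - R*/821) = 0.0214·39.8, giving R* = 821·(1 - 0.835) = 135.
From dC/dt = 0: 0.00899·135 - 0.518 = 0.0106P*, so P* = 0.699/0.0106 = 65.9.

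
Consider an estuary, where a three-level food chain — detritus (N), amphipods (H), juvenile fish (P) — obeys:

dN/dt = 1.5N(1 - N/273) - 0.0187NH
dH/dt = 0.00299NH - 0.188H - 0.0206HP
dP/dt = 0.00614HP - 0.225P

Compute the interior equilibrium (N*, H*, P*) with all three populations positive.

N* ≈ 148, H* ≈ 36.6, P* ≈ 12.4

From dP/dt = 0: 0.00614H* = 0.225, so H* = 36.6.
From dN/dt = 0: 1.5(1 - N*/273) = 0.0187·36.6, giving N* = 273·(1 - 0.457) = 148.
From dH/dt = 0: 0.00299·148 - 0.188 = 0.0206P*, so P* = 0.255/0.0206 = 12.4.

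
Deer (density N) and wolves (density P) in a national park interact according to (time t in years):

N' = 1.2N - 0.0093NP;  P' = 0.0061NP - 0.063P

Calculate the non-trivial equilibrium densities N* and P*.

Set dP/dt = 0 with P > 0: 0.0061N - 0.063 = 0, so N* = 0.063/0.0061 = 10.3.
Set dN/dt = 0 with N > 0: 1.2 - 0.0093P = 0, so P* = 1.2/0.0093 = 129.

N* ≈ 10.3, P* ≈ 129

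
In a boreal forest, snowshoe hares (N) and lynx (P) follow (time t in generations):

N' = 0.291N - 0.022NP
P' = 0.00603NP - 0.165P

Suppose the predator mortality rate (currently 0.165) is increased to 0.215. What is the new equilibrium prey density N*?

N* ≈ 35.7

At the interior fixed point, setting dP/dt = 0 with P > 0 fixes N* = (predator death rate)/(NP coefficient) — independent of the other coefficients.
With the change, N* = 0.215/0.00603 = 35.7; it rises from 27.4.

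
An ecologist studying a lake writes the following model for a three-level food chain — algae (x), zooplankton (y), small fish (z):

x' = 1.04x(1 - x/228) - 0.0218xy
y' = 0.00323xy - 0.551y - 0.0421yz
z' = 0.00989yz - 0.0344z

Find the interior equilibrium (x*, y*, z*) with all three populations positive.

From dz/dt = 0: 0.00989y* = 0.0344, so y* = 3.48.
From dx/dt = 0: 1.04(1 - x*/228) = 0.0218·3.48, giving x* = 228·(1 - 0.0729) = 211.
From dy/dt = 0: 0.00323·211 - 0.551 = 0.0421z*, so z* = 0.132/0.0421 = 3.13.

x* ≈ 211, y* ≈ 3.48, z* ≈ 3.13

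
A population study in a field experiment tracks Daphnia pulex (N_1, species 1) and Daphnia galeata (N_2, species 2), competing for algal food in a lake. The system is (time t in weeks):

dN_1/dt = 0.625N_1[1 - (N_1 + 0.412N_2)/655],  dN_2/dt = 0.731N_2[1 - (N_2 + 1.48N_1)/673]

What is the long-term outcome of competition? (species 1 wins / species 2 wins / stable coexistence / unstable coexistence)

Compare the nullcline intercepts: K1/α12 = 655/0.412 = 1590 > K2 = 673; K2/α21 = 673/1.48 = 455 < K1 = 655.
Since the inequalities point opposite ways, species 1 can invade but species 2 cannot.

species 1 excludes species 2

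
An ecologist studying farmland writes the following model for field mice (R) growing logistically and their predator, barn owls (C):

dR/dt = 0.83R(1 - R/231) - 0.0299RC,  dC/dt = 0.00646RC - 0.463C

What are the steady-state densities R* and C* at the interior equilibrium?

R* ≈ 71.7, C* ≈ 19.1

From dC/dt = 0 with C > 0: 0.00646R* = 0.463, so R* = 71.7.
Substitute into dR/dt = 0: 0.83(1 - 71.7/231) = 0.0299C*.
The bracket is 0.69, giving C* = 0.572/0.0299 = 19.1.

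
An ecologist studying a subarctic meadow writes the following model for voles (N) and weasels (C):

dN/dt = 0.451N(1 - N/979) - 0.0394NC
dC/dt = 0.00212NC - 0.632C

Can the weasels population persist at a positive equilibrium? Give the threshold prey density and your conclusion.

Threshold N = 298; K > 298, so yes, the predator persists.

The predator equation gives dC/dt > 0 only when N > 0.632/0.00212 = 298.
Without the predator, N → K = 979. Since 979 > 298, the predator can invade and persist.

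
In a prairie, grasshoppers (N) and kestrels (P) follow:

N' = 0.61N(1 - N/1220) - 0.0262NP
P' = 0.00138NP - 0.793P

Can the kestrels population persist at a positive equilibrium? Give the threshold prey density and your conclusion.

The predator equation gives dP/dt > 0 only when N > 0.793/0.00138 = 575.
Without the predator, N → K = 1220. Since 1220 > 575, the predator can invade and persist.

Threshold N = 575; K > 575, so yes, the predator persists.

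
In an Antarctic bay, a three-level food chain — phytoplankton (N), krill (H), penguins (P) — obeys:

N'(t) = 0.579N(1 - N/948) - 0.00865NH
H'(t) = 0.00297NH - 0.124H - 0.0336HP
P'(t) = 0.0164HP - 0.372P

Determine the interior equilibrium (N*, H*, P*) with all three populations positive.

From dP/dt = 0: 0.0164H* = 0.372, so H* = 22.7.
From dN/dt = 0: 0.579(1 - N*/948) = 0.00865·22.7, giving N* = 948·(1 - 0.339) = 627.
From dH/dt = 0: 0.00297·627 - 0.124 = 0.0336P*, so P* = 1.74/0.0336 = 51.7.

N* ≈ 627, H* ≈ 22.7, P* ≈ 51.7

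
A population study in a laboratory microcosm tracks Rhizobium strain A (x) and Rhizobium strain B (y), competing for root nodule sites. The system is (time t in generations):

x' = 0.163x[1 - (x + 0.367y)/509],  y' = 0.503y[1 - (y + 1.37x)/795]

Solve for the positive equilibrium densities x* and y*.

Setting both brackets to zero gives the nullclines x + 0.367y = 509 and 1.37x + y = 795.
Substituting y = 795 - 1.37x into the first: x(1 - 0.367·1.37) = 509 - 0.367·795.
So x* = 217/0.497 = 437, and then y* = 795 - 1.37·437 = 196.

x* ≈ 437, y* ≈ 196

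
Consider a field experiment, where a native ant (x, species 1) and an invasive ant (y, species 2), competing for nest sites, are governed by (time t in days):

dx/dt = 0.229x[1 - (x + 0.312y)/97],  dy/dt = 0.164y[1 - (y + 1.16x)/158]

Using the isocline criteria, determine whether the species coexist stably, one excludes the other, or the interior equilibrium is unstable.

Compare the nullcline intercepts: K1/α12 = 97/0.312 = 311 > K2 = 158; K2/α21 = 158/1.16 = 136 > K1 = 97.
Since both inequalities hold, each species can invade when rare, so the interior equilibrium is stable.

stable coexistence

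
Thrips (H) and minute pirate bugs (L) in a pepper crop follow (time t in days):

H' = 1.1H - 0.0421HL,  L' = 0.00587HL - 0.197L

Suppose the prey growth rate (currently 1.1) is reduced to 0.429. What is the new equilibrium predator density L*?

At the interior fixed point, setting dH/dt = 0 with H > 0 fixes L* = (prey growth rate)/(HL coefficient) — independent of the other coefficients.
With the change, L* = 0.429/0.0421 = 10.2; it falls from 26.1.

L* ≈ 10.2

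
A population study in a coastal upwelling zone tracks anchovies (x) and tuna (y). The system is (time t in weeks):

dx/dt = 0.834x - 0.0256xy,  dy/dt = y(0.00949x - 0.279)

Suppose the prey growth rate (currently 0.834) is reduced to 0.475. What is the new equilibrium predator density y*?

y* ≈ 18.6

At the interior fixed point, setting dx/dt = 0 with x > 0 fixes y* = (prey growth rate)/(xy coefficient) — independent of the other coefficients.
With the change, y* = 0.475/0.0256 = 18.6; it falls from 32.6.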